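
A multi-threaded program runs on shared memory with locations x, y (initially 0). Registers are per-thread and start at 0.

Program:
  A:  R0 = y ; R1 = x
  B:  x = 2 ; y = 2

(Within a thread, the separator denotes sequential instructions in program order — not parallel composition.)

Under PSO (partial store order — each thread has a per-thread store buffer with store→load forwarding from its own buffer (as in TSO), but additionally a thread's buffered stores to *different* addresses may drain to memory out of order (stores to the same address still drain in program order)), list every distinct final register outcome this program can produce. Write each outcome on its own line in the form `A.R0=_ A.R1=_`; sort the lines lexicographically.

outcome vector order: (A.R0,A.R1)
|PSO outcomes| = 4

A.R0=0 A.R1=0
A.R0=0 A.R1=2
A.R0=2 A.R1=0
A.R0=2 A.R1=2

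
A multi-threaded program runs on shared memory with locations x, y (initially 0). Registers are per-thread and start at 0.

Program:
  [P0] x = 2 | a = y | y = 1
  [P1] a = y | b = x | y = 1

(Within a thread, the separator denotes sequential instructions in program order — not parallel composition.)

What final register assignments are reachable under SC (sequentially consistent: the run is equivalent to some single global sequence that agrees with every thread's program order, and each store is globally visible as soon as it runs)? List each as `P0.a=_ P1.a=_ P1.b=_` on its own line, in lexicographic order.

outcome vector order: (P0.a,P1.a,P1.b)
|SC outcomes| = 5

P0.a=0 P1.a=0 P1.b=0
P0.a=0 P1.a=0 P1.b=2
P0.a=0 P1.a=1 P1.b=2
P0.a=1 P1.a=0 P1.b=0
P0.a=1 P1.a=0 P1.b=2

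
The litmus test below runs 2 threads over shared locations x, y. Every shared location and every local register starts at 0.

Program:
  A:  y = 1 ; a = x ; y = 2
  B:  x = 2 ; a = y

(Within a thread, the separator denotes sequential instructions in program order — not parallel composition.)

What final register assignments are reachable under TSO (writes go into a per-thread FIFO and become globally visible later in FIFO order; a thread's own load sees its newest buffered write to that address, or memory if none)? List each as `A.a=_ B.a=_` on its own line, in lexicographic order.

A.a=0 B.a=0
A.a=0 B.a=1
A.a=0 B.a=2
A.a=2 B.a=0
A.a=2 B.a=1
A.a=2 B.a=2

outcome vector order: (A.a,B.a)
|TSO outcomes| = 6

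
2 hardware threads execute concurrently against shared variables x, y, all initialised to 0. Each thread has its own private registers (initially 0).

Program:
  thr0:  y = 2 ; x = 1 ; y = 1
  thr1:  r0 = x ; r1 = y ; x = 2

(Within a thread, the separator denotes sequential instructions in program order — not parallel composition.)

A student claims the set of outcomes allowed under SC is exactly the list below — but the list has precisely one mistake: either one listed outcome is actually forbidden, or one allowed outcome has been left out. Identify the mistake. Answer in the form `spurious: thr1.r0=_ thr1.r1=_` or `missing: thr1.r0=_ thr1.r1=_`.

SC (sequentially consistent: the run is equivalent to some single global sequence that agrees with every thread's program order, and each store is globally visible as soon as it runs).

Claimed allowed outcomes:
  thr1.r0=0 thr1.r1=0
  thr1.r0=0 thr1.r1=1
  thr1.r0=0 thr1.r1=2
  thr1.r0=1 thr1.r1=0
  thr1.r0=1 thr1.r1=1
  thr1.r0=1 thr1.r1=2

outcome vector order: (thr1.r0,thr1.r1)
SC (5): 00 01 02 11 12
claimed∖SC = {10}

spurious: thr1.r0=1 thr1.r1=0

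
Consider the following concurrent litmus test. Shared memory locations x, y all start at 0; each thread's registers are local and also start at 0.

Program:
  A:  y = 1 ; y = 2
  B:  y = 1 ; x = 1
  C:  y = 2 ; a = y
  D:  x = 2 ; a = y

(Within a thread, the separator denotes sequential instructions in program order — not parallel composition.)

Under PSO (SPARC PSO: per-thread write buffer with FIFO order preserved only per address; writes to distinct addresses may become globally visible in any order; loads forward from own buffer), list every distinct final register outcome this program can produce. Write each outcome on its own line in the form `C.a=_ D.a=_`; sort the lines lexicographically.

outcome vector order: (C.a,D.a)
|PSO outcomes| = 6

C.a=1 D.a=0
C.a=1 D.a=1
C.a=1 D.a=2
C.a=2 D.a=0
C.a=2 D.a=1
C.a=2 D.a=2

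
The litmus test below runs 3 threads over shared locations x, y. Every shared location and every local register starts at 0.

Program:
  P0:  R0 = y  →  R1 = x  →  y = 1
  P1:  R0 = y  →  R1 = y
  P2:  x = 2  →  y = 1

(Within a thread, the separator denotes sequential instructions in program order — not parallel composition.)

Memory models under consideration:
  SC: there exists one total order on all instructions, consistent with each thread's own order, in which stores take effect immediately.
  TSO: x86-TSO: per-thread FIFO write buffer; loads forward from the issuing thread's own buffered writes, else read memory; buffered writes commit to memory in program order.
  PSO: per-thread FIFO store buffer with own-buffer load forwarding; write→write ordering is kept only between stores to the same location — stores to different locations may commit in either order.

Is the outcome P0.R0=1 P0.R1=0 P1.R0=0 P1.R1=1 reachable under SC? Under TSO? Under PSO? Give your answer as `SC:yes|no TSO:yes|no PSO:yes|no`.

outcome vector order: (P0.R0,P0.R1,P1.R0,P1.R1)
SC (9): 0000; 0001; 0011; 0200; 0201; 0211; 1200; 1201; 1211
TSO (9): 0000; 0001; 0011; 0200; 0201; 0211; 1200; 1201; 1211
PSO (12): 0000; 0001; 0011; 0200; 0201; 0211; 1000; 1001; 1011; 1200; 1201; 1211
target 1001 ∈ {PSO}

SC:no TSO:no PSO:yes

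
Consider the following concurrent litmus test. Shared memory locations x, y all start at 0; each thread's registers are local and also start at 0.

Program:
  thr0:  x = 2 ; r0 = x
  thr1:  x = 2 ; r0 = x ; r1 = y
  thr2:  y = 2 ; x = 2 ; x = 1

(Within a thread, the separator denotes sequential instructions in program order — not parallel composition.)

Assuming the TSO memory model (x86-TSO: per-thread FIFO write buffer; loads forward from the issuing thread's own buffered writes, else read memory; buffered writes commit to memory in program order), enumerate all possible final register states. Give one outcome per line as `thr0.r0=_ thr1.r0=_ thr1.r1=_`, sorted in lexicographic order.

thr0.r0=1 thr1.r0=1 thr1.r1=2
thr0.r0=1 thr1.r0=2 thr1.r1=0
thr0.r0=1 thr1.r0=2 thr1.r1=2
thr0.r0=2 thr1.r0=1 thr1.r1=2
thr0.r0=2 thr1.r0=2 thr1.r1=0
thr0.r0=2 thr1.r0=2 thr1.r1=2

outcome vector order: (thr0.r0,thr1.r0,thr1.r1)
|TSO outcomes| = 6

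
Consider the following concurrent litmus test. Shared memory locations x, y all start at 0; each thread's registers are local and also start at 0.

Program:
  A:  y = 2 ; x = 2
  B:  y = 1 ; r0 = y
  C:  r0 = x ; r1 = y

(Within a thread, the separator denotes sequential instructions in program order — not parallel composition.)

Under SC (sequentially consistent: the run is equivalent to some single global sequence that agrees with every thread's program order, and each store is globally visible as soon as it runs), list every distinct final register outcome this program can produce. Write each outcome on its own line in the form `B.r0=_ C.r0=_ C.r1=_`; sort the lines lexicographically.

B.r0=1 C.r0=0 C.r1=0
B.r0=1 C.r0=0 C.r1=1
B.r0=1 C.r0=0 C.r1=2
B.r0=1 C.r0=2 C.r1=1
B.r0=1 C.r0=2 C.r1=2
B.r0=2 C.r0=0 C.r1=0
B.r0=2 C.r0=0 C.r1=1
B.r0=2 C.r0=0 C.r1=2
B.r0=2 C.r0=2 C.r1=2

outcome vector order: (B.r0,C.r0,C.r1)
|SC outcomes| = 9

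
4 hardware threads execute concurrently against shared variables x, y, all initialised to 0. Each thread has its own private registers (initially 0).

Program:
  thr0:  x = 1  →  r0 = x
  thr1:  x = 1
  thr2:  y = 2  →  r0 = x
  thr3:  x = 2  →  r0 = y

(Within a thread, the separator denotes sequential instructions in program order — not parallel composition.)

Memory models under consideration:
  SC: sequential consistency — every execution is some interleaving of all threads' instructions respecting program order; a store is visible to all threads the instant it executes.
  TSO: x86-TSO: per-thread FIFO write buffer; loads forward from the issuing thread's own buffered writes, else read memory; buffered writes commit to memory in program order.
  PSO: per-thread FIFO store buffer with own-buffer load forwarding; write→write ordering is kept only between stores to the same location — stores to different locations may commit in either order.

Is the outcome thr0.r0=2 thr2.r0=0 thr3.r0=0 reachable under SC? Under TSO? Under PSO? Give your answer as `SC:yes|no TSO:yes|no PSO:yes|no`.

outcome vector order: (thr0.r0,thr2.r0,thr3.r0)
under SC → <1 0 2>; <1 1 0>; <1 1 2>; <1 2 0>; <1 2 2>; <2 0 2>; <2 1 0>; <2 1 2>; <2 2 0>; <2 2 2>
under TSO → <1 0 0>; <1 0 2>; <1 1 0>; <1 1 2>; <1 2 0>; <1 2 2>; <2 0 0>; <2 0 2>; <2 1 0>; <2 1 2>; <2 2 0>; <2 2 2>
under PSO → <1 0 0>; <1 0 2>; <1 1 0>; <1 1 2>; <1 2 0>; <1 2 2>; <2 0 0>; <2 0 2>; <2 1 0>; <2 1 2>; <2 2 0>; <2 2 2>
target <2 0 0> ∈ {TSO,PSO}

SC:no TSO:yes PSO:yes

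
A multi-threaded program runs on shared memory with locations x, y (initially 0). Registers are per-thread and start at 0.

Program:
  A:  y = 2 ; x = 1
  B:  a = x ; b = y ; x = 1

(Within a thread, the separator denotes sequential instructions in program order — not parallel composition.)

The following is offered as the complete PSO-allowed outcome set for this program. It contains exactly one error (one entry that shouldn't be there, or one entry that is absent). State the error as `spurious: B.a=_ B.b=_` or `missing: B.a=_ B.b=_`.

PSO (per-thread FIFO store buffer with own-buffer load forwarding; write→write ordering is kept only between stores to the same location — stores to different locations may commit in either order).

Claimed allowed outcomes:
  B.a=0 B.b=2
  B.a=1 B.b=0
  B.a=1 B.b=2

outcome vector order: (B.a,B.b)
PSO: 4 outcomes — {0/0 0/2 1/0 1/2}
PSO∖claimed = {0/0}

missing: B.a=0 B.b=0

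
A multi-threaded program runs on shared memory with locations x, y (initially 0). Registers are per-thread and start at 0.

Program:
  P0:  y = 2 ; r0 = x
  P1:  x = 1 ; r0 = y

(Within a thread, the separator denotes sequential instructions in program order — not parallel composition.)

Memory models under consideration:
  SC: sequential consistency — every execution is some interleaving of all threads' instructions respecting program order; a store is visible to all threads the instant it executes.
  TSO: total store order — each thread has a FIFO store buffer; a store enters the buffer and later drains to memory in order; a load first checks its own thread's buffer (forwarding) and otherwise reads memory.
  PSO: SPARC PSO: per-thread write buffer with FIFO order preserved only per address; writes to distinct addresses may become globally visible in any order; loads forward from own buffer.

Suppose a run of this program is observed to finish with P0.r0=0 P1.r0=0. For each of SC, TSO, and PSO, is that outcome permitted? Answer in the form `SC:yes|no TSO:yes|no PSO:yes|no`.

SC:no TSO:yes PSO:yes

outcome vector order: (P0.r0,P1.r0)
SC: 3 outcomes — {02 10 12}
TSO: 4 outcomes — {00 02 10 12}
PSO: 4 outcomes — {00 02 10 12}
target 00 ∈ {TSO,PSO}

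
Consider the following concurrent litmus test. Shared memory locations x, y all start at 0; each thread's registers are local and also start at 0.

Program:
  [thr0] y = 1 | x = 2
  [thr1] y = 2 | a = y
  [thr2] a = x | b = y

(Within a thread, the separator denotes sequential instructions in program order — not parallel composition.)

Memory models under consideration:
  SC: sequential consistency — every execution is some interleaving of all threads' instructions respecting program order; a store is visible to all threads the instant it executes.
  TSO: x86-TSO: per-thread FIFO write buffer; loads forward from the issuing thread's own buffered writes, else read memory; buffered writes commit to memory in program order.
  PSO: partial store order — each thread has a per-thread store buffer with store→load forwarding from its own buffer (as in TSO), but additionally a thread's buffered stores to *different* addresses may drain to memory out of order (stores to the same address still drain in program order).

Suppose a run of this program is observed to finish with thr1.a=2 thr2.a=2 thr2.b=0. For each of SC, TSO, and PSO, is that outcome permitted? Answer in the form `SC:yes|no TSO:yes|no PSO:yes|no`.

outcome vector order: (thr1.a,thr2.a,thr2.b)
SC: 9 outcomes — {<1 0 0>, <1 0 1>, <1 0 2>, <1 2 1>, <2 0 0>, <2 0 1>, <2 0 2>, <2 2 1>, <2 2 2>}
TSO: 9 outcomes — {<1 0 0>, <1 0 1>, <1 0 2>, <1 2 1>, <2 0 0>, <2 0 1>, <2 0 2>, <2 2 1>, <2 2 2>}
PSO: 12 outcomes — {<1 0 0>, <1 0 1>, <1 0 2>, <1 2 0>, <1 2 1>, <1 2 2>, <2 0 0>, <2 0 1>, <2 0 2>, <2 2 0>, <2 2 1>, <2 2 2>}
target <2 2 0> ∈ {PSO}

SC:no TSO:no PSO:yes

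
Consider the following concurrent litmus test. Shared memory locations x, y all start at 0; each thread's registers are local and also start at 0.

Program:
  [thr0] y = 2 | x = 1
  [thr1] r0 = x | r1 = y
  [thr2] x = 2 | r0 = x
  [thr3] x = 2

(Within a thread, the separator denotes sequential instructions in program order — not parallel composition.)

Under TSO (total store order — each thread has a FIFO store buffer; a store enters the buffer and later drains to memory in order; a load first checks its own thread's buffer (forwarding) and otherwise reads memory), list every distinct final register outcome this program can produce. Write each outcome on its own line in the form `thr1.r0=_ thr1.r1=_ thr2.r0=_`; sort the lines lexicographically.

thr1.r0=0 thr1.r1=0 thr2.r0=1
thr1.r0=0 thr1.r1=0 thr2.r0=2
thr1.r0=0 thr1.r1=2 thr2.r0=1
thr1.r0=0 thr1.r1=2 thr2.r0=2
thr1.r0=1 thr1.r1=2 thr2.r0=1
thr1.r0=1 thr1.r1=2 thr2.r0=2
thr1.r0=2 thr1.r1=0 thr2.r0=1
thr1.r0=2 thr1.r1=0 thr2.r0=2
thr1.r0=2 thr1.r1=2 thr2.r0=1
thr1.r0=2 thr1.r1=2 thr2.r0=2

outcome vector order: (thr1.r0,thr1.r1,thr2.r0)
|TSO outcomes| = 10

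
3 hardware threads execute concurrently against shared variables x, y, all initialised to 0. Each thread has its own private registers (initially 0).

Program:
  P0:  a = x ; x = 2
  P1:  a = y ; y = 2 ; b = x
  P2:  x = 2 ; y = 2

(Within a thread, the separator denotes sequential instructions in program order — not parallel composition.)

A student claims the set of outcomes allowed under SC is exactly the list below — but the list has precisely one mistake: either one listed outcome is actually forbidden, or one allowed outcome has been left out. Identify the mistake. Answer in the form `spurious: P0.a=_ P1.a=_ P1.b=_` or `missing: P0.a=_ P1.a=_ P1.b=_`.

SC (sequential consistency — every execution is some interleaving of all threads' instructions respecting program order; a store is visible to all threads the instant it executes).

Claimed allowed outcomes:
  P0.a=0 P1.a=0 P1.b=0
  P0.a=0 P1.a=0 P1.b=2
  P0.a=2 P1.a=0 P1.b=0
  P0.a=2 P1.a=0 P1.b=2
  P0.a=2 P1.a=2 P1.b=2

missing: P0.a=0 P1.a=2 P1.b=2

outcome vector order: (P0.a,P1.a,P1.b)
under SC → <0 0 0> <0 0 2> <0 2 2> <2 0 0> <2 0 2> <2 2 2>
SC∖claimed = {<0 2 2>}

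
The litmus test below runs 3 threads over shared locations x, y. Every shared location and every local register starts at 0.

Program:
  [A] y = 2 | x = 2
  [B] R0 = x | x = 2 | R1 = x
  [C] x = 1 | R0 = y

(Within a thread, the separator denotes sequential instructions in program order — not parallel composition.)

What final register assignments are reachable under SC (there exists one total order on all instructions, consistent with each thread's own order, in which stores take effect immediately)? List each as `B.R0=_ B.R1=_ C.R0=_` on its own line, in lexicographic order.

outcome vector order: (B.R0,B.R1,C.R0)
|SC outcomes| = 9

B.R0=0 B.R1=1 C.R0=0
B.R0=0 B.R1=1 C.R0=2
B.R0=0 B.R1=2 C.R0=0
B.R0=0 B.R1=2 C.R0=2
B.R0=1 B.R1=2 C.R0=0
B.R0=1 B.R1=2 C.R0=2
B.R0=2 B.R1=1 C.R0=2
B.R0=2 B.R1=2 C.R0=0
B.R0=2 B.R1=2 C.R0=2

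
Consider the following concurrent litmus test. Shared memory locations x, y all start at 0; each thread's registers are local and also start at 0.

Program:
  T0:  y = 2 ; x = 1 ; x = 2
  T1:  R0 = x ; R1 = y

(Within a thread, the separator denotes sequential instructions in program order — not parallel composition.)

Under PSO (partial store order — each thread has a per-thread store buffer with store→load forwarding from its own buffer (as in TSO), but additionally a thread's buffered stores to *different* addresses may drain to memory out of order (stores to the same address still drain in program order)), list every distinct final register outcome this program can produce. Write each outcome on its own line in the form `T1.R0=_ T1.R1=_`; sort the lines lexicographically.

outcome vector order: (T1.R0,T1.R1)
|PSO outcomes| = 6

T1.R0=0 T1.R1=0
T1.R0=0 T1.R1=2
T1.R0=1 T1.R1=0
T1.R0=1 T1.R1=2
T1.R0=2 T1.R1=0
T1.R0=2 T1.R1=2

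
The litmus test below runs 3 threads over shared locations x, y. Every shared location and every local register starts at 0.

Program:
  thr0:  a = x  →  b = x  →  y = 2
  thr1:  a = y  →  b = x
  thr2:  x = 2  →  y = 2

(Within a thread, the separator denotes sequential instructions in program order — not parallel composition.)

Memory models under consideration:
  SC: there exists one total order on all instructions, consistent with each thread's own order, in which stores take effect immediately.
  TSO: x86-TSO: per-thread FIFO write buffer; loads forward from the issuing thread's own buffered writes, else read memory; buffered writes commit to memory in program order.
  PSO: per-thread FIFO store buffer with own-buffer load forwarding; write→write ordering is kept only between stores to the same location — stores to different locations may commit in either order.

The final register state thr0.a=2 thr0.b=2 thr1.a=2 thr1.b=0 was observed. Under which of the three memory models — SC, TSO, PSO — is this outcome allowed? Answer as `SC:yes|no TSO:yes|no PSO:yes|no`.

outcome vector order: (thr0.a,thr0.b,thr1.a,thr1.b)
[SC] allowed = {0000, 0002, 0020, 0022, 0200, 0202, 0222, 2200, 2202, 2222}
[TSO] allowed = {0000, 0002, 0020, 0022, 0200, 0202, 0222, 2200, 2202, 2222}
[PSO] allowed = {0000, 0002, 0020, 0022, 0200, 0202, 0220, 0222, 2200, 2202, 2220, 2222}
target 2220 ∈ {PSO}

SC:no TSO:no PSO:yes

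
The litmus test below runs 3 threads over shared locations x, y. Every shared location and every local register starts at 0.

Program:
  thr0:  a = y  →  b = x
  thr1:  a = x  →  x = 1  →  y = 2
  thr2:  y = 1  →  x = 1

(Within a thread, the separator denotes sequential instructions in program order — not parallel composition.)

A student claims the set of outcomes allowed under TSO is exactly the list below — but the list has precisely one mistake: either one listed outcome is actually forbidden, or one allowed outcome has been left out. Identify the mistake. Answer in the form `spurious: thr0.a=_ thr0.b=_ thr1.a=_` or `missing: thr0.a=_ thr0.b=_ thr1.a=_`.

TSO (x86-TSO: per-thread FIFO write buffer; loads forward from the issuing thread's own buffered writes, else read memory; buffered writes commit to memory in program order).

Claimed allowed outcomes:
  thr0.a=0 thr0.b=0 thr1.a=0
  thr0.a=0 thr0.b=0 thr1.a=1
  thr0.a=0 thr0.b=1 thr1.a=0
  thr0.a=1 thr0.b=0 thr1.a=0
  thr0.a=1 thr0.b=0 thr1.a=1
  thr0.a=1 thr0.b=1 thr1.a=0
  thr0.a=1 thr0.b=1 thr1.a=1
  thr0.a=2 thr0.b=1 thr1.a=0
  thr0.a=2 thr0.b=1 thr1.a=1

missing: thr0.a=0 thr0.b=1 thr1.a=1

outcome vector order: (thr0.a,thr0.b,thr1.a)
[TSO] allowed = {000, 001, 010, 011, 100, 101, 110, 111, 210, 211}
TSO∖claimed = {011}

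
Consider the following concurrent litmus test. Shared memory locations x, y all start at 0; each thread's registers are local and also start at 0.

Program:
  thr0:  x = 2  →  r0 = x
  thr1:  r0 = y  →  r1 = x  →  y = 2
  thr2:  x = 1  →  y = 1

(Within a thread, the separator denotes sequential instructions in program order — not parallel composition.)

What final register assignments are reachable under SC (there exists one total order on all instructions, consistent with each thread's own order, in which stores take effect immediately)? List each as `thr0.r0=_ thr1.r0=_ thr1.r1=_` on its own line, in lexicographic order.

thr0.r0=1 thr1.r0=0 thr1.r1=0
thr0.r0=1 thr1.r0=0 thr1.r1=1
thr0.r0=1 thr1.r0=0 thr1.r1=2
thr0.r0=1 thr1.r0=1 thr1.r1=1
thr0.r0=2 thr1.r0=0 thr1.r1=0
thr0.r0=2 thr1.r0=0 thr1.r1=1
thr0.r0=2 thr1.r0=0 thr1.r1=2
thr0.r0=2 thr1.r0=1 thr1.r1=1
thr0.r0=2 thr1.r0=1 thr1.r1=2

outcome vector order: (thr0.r0,thr1.r0,thr1.r1)
|SC outcomes| = 9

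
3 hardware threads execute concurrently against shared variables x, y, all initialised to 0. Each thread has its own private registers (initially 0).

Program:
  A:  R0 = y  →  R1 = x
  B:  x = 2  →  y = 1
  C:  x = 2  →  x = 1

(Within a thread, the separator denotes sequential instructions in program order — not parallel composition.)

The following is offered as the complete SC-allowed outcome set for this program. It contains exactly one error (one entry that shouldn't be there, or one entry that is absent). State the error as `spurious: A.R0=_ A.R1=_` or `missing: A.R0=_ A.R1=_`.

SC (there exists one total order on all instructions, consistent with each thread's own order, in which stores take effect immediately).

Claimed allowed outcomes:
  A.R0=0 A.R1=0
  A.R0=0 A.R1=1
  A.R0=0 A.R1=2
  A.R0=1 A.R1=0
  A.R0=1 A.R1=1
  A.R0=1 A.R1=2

outcome vector order: (A.R0,A.R1)
under SC → 00; 01; 02; 11; 12
claimed∖SC = {10}

spurious: A.R0=1 A.R1=0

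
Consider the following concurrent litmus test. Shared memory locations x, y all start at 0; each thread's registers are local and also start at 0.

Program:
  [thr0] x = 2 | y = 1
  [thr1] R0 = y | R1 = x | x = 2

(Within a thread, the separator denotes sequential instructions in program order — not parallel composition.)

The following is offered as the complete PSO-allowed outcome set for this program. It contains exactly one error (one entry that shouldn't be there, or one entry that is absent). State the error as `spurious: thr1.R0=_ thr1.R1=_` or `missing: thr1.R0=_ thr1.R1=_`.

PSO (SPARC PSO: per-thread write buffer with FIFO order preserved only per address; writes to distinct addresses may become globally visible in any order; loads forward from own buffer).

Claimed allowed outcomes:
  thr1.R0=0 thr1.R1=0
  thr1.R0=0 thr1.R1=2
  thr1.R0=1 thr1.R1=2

outcome vector order: (thr1.R0,thr1.R1)
PSO: 4 outcomes — {(0,0), (0,2), (1,0), (1,2)}
PSO∖claimed = {(1,0)}

missing: thr1.R0=1 thr1.R1=0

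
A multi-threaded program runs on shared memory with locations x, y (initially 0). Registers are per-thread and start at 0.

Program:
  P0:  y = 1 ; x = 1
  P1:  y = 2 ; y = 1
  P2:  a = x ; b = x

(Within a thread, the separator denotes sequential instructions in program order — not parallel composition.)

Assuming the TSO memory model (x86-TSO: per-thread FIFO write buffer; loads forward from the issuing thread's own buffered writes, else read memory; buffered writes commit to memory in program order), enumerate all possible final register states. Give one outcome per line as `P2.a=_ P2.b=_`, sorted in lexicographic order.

P2.a=0 P2.b=0
P2.a=0 P2.b=1
P2.a=1 P2.b=1

outcome vector order: (P2.a,P2.b)
|TSO outcomes| = 3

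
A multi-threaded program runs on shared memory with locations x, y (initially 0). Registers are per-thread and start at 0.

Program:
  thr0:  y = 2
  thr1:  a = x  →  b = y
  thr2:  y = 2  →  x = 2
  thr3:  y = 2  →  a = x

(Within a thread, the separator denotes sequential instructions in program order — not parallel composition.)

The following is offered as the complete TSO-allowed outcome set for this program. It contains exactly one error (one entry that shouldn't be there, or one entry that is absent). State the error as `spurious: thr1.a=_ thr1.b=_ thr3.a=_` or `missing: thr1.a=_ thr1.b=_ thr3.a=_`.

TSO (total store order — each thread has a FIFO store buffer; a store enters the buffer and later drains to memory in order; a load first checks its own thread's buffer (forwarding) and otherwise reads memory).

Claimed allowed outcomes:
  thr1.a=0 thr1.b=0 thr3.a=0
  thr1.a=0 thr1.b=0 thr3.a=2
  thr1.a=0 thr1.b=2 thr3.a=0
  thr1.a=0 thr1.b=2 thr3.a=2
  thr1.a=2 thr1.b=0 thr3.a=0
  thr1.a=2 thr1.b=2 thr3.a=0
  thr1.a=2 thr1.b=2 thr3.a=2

spurious: thr1.a=2 thr1.b=0 thr3.a=0

outcome vector order: (thr1.a,thr1.b,thr3.a)
[TSO] allowed = {(0,0,0); (0,0,2); (0,2,0); (0,2,2); (2,2,0); (2,2,2)}
claimed∖TSO = {(2,0,0)}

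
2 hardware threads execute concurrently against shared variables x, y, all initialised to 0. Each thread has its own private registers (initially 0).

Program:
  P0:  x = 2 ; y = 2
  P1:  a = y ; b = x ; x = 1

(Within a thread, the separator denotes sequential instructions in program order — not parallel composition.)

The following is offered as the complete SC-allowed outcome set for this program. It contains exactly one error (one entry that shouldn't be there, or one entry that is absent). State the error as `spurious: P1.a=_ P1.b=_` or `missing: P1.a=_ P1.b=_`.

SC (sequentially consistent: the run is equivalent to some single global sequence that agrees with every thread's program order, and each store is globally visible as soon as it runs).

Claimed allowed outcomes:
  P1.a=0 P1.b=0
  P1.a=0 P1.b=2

missing: P1.a=2 P1.b=2

outcome vector order: (P1.a,P1.b)
under SC → <0 0>; <0 2>; <2 2>
SC∖claimed = {<2 2>}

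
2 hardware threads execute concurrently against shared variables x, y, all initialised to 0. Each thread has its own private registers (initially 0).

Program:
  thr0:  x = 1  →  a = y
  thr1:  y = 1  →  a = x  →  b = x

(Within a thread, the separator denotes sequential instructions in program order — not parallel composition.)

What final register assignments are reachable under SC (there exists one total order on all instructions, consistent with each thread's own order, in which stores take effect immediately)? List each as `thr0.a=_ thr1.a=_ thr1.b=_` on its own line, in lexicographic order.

thr0.a=0 thr1.a=1 thr1.b=1
thr0.a=1 thr1.a=0 thr1.b=0
thr0.a=1 thr1.a=0 thr1.b=1
thr0.a=1 thr1.a=1 thr1.b=1

outcome vector order: (thr0.a,thr1.a,thr1.b)
|SC outcomes| = 4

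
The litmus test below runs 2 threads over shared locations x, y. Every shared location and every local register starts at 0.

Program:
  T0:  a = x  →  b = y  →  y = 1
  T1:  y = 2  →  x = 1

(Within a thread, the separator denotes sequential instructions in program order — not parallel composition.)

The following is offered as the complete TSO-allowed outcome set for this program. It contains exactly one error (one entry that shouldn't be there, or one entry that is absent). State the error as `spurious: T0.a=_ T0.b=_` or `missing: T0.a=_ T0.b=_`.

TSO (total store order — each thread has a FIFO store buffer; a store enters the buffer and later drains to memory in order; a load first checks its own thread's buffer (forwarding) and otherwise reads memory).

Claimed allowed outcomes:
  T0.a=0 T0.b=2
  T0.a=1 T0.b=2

missing: T0.a=0 T0.b=0

outcome vector order: (T0.a,T0.b)
TSO: 3 outcomes — {00 02 12}
TSO∖claimed = {00}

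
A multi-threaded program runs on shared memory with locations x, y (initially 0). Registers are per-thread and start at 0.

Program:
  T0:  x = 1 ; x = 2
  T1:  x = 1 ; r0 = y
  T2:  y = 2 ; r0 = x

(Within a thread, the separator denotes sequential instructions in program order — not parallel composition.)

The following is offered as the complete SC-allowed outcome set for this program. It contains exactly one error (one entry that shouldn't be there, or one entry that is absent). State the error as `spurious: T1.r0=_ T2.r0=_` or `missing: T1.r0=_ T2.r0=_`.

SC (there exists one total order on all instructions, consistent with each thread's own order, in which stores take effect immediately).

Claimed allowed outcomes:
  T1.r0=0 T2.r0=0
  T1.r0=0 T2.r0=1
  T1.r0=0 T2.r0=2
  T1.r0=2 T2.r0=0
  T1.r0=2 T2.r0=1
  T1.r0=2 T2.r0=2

outcome vector order: (T1.r0,T2.r0)
[SC] allowed = {01, 02, 20, 21, 22}
claimed∖SC = {00}

spurious: T1.r0=0 T2.r0=0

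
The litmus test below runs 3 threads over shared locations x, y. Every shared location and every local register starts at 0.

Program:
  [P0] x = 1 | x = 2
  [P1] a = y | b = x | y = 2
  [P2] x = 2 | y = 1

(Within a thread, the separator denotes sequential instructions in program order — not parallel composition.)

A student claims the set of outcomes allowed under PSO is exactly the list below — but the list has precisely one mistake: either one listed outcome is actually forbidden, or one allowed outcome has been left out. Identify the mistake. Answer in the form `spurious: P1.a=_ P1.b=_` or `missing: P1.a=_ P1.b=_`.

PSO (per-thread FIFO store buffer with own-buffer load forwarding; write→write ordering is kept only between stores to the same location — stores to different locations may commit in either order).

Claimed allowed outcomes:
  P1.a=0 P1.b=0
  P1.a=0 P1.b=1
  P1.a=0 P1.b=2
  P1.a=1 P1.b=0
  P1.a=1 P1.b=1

missing: P1.a=1 P1.b=2

outcome vector order: (P1.a,P1.b)
PSO (6): 00, 01, 02, 10, 11, 12
PSO∖claimed = {12}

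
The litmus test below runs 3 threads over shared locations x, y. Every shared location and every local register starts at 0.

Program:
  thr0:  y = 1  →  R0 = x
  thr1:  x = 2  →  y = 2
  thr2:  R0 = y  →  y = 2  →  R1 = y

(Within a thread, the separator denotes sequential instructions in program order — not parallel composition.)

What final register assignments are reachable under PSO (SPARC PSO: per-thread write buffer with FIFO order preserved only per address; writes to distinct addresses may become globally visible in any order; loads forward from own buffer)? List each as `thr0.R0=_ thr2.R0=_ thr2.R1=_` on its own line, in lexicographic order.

thr0.R0=0 thr2.R0=0 thr2.R1=1
thr0.R0=0 thr2.R0=0 thr2.R1=2
thr0.R0=0 thr2.R0=1 thr2.R1=2
thr0.R0=0 thr2.R0=2 thr2.R1=1
thr0.R0=0 thr2.R0=2 thr2.R1=2
thr0.R0=2 thr2.R0=0 thr2.R1=1
thr0.R0=2 thr2.R0=0 thr2.R1=2
thr0.R0=2 thr2.R0=1 thr2.R1=2
thr0.R0=2 thr2.R0=2 thr2.R1=1
thr0.R0=2 thr2.R0=2 thr2.R1=2

outcome vector order: (thr0.R0,thr2.R0,thr2.R1)
|PSO outcomes| = 10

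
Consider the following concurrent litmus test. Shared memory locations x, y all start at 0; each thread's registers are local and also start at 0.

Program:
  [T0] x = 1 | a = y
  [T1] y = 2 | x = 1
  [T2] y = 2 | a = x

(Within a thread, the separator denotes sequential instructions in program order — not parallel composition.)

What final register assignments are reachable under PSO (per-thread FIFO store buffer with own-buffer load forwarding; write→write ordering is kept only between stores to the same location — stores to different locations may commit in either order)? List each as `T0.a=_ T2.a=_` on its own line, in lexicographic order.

T0.a=0 T2.a=0
T0.a=0 T2.a=1
T0.a=2 T2.a=0
T0.a=2 T2.a=1

outcome vector order: (T0.a,T2.a)
|PSO outcomes| = 4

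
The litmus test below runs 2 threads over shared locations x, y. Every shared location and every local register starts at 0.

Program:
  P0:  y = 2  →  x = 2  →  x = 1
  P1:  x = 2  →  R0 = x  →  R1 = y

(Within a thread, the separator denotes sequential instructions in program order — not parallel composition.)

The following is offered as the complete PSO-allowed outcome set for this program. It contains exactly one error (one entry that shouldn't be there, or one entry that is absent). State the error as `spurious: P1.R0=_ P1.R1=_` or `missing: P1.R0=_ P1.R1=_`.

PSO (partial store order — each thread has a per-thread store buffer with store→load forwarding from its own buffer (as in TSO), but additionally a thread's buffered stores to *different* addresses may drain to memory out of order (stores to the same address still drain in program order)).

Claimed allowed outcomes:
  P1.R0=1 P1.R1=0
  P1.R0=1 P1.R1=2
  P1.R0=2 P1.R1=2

outcome vector order: (P1.R0,P1.R1)
[PSO] allowed = {<1 0>; <1 2>; <2 0>; <2 2>}
PSO∖claimed = {<2 0>}

missing: P1.R0=2 P1.R1=0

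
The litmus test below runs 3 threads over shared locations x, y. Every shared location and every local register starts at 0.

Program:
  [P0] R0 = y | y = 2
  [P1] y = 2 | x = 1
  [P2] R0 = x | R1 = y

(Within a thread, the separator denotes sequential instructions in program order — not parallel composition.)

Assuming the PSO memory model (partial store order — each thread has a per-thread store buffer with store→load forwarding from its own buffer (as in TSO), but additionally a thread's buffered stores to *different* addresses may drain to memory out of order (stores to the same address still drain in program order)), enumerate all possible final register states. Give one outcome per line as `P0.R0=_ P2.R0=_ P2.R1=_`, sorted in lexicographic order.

outcome vector order: (P0.R0,P2.R0,P2.R1)
|PSO outcomes| = 8

P0.R0=0 P2.R0=0 P2.R1=0
P0.R0=0 P2.R0=0 P2.R1=2
P0.R0=0 P2.R0=1 P2.R1=0
P0.R0=0 P2.R0=1 P2.R1=2
P0.R0=2 P2.R0=0 P2.R1=0
P0.R0=2 P2.R0=0 P2.R1=2
P0.R0=2 P2.R0=1 P2.R1=0
P0.R0=2 P2.R0=1 P2.R1=2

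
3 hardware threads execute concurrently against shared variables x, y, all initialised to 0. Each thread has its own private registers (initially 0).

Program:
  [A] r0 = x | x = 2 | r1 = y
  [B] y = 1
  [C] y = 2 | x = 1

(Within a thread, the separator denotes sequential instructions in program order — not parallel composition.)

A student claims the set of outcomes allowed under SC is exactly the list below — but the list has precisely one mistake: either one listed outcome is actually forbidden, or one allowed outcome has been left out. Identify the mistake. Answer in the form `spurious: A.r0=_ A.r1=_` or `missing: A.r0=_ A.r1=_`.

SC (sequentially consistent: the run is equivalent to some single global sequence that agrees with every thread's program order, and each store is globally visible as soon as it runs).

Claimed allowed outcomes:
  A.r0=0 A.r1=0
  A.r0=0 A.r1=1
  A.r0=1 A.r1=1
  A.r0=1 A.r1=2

missing: A.r0=0 A.r1=2

outcome vector order: (A.r0,A.r1)
SC: 5 outcomes — {(0,0) (0,1) (0,2) (1,1) (1,2)}
SC∖claimed = {(0,2)}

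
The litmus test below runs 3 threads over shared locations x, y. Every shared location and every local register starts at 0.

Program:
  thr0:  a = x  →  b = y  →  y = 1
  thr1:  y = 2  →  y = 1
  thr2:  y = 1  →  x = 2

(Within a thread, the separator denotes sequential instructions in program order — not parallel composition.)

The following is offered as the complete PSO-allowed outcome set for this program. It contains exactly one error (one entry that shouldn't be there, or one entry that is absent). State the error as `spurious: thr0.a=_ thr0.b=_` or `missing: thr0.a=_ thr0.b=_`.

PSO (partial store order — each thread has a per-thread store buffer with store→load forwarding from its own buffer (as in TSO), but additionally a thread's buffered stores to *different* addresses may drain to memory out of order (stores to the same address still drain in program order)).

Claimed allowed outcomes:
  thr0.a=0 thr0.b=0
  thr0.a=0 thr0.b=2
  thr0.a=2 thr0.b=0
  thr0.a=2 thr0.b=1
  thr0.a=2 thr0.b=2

missing: thr0.a=0 thr0.b=1

outcome vector order: (thr0.a,thr0.b)
under PSO → 00; 01; 02; 20; 21; 22
PSO∖claimed = {01}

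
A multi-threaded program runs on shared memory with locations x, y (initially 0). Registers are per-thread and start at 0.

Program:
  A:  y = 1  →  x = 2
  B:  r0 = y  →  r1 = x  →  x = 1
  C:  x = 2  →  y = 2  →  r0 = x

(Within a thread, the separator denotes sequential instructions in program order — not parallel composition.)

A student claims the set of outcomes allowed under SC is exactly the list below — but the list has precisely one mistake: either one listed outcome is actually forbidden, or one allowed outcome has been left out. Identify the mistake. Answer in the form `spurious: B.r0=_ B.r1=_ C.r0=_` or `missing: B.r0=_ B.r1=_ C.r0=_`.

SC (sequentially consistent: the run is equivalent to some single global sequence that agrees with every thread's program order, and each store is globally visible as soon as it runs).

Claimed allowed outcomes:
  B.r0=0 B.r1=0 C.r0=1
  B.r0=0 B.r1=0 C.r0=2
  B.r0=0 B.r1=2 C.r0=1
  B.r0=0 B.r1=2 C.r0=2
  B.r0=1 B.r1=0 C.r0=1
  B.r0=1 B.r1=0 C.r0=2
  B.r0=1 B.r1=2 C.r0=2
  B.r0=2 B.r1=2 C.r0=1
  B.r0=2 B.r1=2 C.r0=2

missing: B.r0=1 B.r1=2 C.r0=1

outcome vector order: (B.r0,B.r1,C.r0)
SC: 10 outcomes — {(0,0,1), (0,0,2), (0,2,1), (0,2,2), (1,0,1), (1,0,2), (1,2,1), (1,2,2), (2,2,1), (2,2,2)}
SC∖claimed = {(1,2,1)}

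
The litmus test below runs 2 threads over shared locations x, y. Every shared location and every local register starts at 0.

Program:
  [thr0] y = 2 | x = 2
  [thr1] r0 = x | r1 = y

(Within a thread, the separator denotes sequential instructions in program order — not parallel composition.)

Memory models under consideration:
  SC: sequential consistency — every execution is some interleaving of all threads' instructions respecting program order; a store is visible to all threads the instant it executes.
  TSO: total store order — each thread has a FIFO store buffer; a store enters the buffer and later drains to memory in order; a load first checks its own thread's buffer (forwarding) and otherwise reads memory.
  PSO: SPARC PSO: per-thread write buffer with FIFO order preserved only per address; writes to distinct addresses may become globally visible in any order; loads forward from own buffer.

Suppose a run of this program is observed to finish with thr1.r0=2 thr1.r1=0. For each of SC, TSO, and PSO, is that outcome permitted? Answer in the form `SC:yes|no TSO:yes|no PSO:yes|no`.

SC:no TSO:no PSO:yes

outcome vector order: (thr1.r0,thr1.r1)
SC: 3 outcomes — {0/0 0/2 2/2}
TSO: 3 outcomes — {0/0 0/2 2/2}
PSO: 4 outcomes — {0/0 0/2 2/0 2/2}
target 2/0 ∈ {PSO}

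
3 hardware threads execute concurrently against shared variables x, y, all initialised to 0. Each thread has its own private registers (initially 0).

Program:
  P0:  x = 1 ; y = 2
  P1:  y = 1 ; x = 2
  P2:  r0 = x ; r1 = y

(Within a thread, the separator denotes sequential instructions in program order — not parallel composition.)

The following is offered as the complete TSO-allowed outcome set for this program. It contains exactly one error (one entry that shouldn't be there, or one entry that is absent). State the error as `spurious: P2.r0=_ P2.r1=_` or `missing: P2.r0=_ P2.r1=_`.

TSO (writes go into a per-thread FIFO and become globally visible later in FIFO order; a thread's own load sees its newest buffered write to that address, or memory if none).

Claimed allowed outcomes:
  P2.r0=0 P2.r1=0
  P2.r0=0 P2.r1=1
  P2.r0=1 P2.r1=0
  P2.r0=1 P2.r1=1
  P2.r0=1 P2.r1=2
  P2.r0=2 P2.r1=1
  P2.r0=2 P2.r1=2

outcome vector order: (P2.r0,P2.r1)
under TSO → <0 0>; <0 1>; <0 2>; <1 0>; <1 1>; <1 2>; <2 1>; <2 2>
TSO∖claimed = {<0 2>}

missing: P2.r0=0 P2.r1=2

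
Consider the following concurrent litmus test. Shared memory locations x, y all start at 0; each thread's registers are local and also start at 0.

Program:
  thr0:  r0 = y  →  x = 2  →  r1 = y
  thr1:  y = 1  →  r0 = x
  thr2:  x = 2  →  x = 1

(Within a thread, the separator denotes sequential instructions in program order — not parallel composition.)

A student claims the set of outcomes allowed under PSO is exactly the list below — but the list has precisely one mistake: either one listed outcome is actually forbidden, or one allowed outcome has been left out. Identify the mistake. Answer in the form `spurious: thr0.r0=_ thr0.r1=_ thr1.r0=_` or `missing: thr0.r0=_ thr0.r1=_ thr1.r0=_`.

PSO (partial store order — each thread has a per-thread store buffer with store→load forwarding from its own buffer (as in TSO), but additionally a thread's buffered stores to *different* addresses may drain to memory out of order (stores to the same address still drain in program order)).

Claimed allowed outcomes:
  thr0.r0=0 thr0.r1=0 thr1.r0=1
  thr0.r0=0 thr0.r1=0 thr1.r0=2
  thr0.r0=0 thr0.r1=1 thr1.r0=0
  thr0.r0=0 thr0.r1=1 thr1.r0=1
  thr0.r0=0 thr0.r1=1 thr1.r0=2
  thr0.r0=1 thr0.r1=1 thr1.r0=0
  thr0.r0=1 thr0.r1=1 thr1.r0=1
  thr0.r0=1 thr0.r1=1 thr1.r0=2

missing: thr0.r0=0 thr0.r1=0 thr1.r0=0

outcome vector order: (thr0.r0,thr0.r1,thr1.r0)
[PSO] allowed = {<0 0 0>; <0 0 1>; <0 0 2>; <0 1 0>; <0 1 1>; <0 1 2>; <1 1 0>; <1 1 1>; <1 1 2>}
PSO∖claimed = {<0 0 0>}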